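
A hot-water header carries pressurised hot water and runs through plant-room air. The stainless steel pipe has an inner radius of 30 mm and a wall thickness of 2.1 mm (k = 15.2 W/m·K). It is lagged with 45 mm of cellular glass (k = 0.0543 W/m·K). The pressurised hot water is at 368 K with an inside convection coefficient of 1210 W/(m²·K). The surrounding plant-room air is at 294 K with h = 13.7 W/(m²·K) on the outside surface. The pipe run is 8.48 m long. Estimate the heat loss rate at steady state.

Q ≈ 230 W

Radial resistances (cylindrical: R_cond = ln(r_o/r_i)/(2πkL), R_conv = 1/(h·2πrL)):
R_inner film = 1/(h_i·2πr₁L) = 1/(1210×2π×0.03×8.48) = 5.17×10^-4 K/W
R_stainless steel pipe wall = ln(32.1/30)/(2π×15.2×8.48) = 8.354×10^-5 K/W
R_cellular glass = ln(77.1/32.1)/(2π×0.0543×8.48) = 0.3029 K/W
R_outer film = 1/(h_o·2πr_oL) = 1/(13.7×2π×0.0771×8.48) = 0.01777 K/W
R_total = 0.3212 K/W
Q = ΔT/R_total = 74/0.3212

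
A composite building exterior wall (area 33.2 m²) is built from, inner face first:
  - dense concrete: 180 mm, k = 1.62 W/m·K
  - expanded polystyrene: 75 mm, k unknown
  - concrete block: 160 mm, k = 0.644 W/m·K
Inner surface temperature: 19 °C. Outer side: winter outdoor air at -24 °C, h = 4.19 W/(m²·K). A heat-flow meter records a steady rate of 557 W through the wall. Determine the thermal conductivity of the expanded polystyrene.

k ≈ 0.0382 W/(m·K)

Thermal resistances in series:
R_dense concrete = L/(kA) = 0.18/(1.62×33.2) = 0.003347 K/W
R_concrete block = L/(kA) = 0.16/(0.644×33.2) = 0.007483 K/W
R_outer film = 1/(h_o·A) = 1/(4.19×33.2) = 0.007189 K/W
Sum of known resistances R_other = 0.01802 K/W
Total R = ΔT/Q = 43/557 = 0.0772 K/W
R_expanded polystyrene = R_total − R_other = 0.05918 K/W
k = L/(R·A) = 0.075/(0.05918×33.2)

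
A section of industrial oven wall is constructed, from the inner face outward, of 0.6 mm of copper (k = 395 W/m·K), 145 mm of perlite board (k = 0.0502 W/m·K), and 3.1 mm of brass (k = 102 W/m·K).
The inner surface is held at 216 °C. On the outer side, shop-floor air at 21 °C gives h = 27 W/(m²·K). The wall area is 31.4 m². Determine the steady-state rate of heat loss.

Q ≈ 2090 W

Series thermal resistances:
R_copper = L/(kA) = 0.0006/(395×31.4) = 4.838×10^-8 K/W
R_perlite board = L/(kA) = 0.145/(0.0502×31.4) = 0.09199 K/W
R_brass = L/(kA) = 0.0031/(102×31.4) = 9.679×10^-7 K/W
R_outer film = 1/(h_o·A) = 1/(27×31.4) = 0.00118 K/W
R_total = 0.09317 K/W
Q = ΔT / R_total = 195 / 0.09317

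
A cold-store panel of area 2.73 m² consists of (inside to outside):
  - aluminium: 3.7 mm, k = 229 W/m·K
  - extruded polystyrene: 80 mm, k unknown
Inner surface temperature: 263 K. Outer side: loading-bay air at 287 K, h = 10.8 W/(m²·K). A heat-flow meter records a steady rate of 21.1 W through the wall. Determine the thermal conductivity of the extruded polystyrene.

Series thermal resistances:
R_aluminium = L/(kA) = 0.0037/(229×2.73) = 5.918×10^-6 K/W
R_outer film = 1/(h_o·A) = 1/(10.8×2.73) = 0.03392 K/W
Sum of known resistances R_other = 0.03392 K/W
Total R = ΔT/Q = 24/21.1 = 1.137 K/W
R_extruded polystyrene = R_total − R_other = 1.104 K/W
k = L/(R·A) = 0.08/(1.104×2.73)

k ≈ 0.0266 W/(m·K)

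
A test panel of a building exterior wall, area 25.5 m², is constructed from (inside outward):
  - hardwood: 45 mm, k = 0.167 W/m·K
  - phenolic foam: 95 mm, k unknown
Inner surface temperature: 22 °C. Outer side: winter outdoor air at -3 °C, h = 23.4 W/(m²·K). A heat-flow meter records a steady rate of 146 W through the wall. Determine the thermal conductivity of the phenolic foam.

k ≈ 0.0234 W/(m·K)

Series thermal resistances:
R_hardwood = L/(kA) = 0.045/(0.167×25.5) = 0.01057 K/W
R_outer film = 1/(h_o·A) = 1/(23.4×25.5) = 0.001676 K/W
Sum of known resistances R_other = 0.01224 K/W
Total R = ΔT/Q = 25/146 = 0.1712 K/W
R_phenolic foam = R_total − R_other = 0.159 K/W
k = L/(R·A) = 0.095/(0.159×25.5)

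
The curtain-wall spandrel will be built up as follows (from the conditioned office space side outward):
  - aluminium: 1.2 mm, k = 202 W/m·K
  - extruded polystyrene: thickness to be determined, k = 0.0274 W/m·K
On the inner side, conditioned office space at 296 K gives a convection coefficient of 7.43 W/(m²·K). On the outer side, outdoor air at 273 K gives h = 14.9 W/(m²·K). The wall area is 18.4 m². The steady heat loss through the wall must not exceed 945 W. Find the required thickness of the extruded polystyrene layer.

L ≈ 6.74 mm

Treating each layer as a thermal resistance in series:
R_inner film = 1/(h_i·A) = 1/(7.43×18.4) = 0.007315 K/W
R_aluminium = L/(kA) = 0.0012/(202×18.4) = 3.229×10^-7 K/W
R_outer film = 1/(h_o·A) = 1/(14.9×18.4) = 0.003648 K/W
Sum of the known resistances R_other = 0.01096 K/W
Required total resistance R_tot = ΔT/Q_allow = 23/945 = 0.02434 K/W
R_extruded polystyrene = R_tot − R_other = 0.01338 K/W
L = R·k·A = 0.01338×0.0274×18.4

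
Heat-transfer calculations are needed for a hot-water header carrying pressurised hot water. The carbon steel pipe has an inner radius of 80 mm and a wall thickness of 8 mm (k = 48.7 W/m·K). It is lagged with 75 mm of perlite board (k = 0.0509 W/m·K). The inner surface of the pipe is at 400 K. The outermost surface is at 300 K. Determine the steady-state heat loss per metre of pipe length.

For a radial system each layer contributes R = ln(r_out/r_in)/(2πkL); films add R = 1/(hA).
R_carbon steel pipe wall = ln(88/80)/(2π×48.7×1) = 3.115×10^-4 K/W
R_perlite board = ln(163/88)/(2π×0.0509×1) = 1.927 K/W
R_total = 1.928 K/W
Q = ΔT/R_total = 100/1.928

q′ ≈ 51.9 W/m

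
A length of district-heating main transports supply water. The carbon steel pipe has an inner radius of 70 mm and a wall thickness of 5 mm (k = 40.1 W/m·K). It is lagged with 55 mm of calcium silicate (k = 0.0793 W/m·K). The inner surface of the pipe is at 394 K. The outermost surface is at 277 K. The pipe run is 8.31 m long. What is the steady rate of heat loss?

Q ≈ 881 W

Radial resistances (cylindrical: R_cond = ln(r_o/r_i)/(2πkL), R_conv = 1/(h·2πrL)):
R_carbon steel pipe wall = ln(75/70)/(2π×40.1×8.31) = 3.295×10^-5 K/W
R_calcium silicate = ln(130/75)/(2π×0.0793×8.31) = 0.1328 K/W
R_total = 0.1329 K/W
Q = ΔT/R_total = 117/0.1329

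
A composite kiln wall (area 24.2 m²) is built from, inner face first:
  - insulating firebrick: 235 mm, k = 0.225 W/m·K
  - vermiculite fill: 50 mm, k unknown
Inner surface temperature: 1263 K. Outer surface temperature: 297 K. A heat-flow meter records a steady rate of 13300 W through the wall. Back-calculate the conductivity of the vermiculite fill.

Using the resistance-network approach (series):
R_insulating firebrick = L/(kA) = 0.235/(0.225×24.2) = 0.04316 K/W
Sum of known resistances R_other = 0.04316 K/W
Total R = ΔT/Q = 966/13300 = 0.07263 K/W
R_vermiculite fill = R_total − R_other = 0.02947 K/W
k = L/(R·A) = 0.05/(0.02947×24.2)

k ≈ 0.0701 W/(m·K)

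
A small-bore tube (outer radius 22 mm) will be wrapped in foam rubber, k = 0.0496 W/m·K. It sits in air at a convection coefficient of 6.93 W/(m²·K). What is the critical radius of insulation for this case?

For a cylinder r_cr = k/h = 0.0496/6.93
r_cr = 7.16 mm; since the bare radius (22 mm) is above r_cr, any added insulation will reduce heat loss.

r_cr ≈ 7.16 mm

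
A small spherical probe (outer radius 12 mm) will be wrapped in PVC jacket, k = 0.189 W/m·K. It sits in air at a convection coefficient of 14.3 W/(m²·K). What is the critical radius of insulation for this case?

For a sphere r_cr = 2k/h = 2×0.189/14.3
r_cr = 26.4 mm; since the bare radius (12 mm) is below r_cr, adding a thin layer of insulation will *increase* heat loss.

r_cr ≈ 26.4 mm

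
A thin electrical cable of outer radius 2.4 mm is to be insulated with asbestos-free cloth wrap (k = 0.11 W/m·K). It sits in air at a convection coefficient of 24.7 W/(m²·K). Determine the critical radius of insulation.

For a cylinder r_cr = k/h = 0.11/24.7
r_cr = 4.45 mm; since the bare radius (2.4 mm) is below r_cr, adding a thin layer of insulation will *increase* heat loss.

r_cr ≈ 4.45 mm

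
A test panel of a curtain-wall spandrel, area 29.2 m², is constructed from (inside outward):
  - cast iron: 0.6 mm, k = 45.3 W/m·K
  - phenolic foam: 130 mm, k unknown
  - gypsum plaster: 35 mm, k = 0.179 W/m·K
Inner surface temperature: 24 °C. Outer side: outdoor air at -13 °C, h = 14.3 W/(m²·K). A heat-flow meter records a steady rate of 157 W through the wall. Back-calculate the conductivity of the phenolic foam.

k ≈ 0.0196 W/(m·K)

Series thermal resistances:
R_cast iron = L/(kA) = 0.0006/(45.3×29.2) = 4.536×10^-7 K/W
R_gypsum plaster = L/(kA) = 0.035/(0.179×29.2) = 0.006696 K/W
R_outer film = 1/(h_o·A) = 1/(14.3×29.2) = 0.002395 K/W
Sum of known resistances R_other = 0.009092 K/W
Total R = ΔT/Q = 37/157 = 0.2357 K/W
R_phenolic foam = R_total − R_other = 0.2266 K/W
k = L/(R·A) = 0.13/(0.2266×29.2)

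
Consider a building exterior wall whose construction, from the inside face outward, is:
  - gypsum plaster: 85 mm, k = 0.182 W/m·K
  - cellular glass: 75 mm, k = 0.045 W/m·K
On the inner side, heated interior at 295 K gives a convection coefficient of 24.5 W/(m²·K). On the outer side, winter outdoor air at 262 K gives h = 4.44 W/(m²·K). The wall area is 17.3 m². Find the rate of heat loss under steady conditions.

Using the resistance-network approach (series):
R_inner film = 1/(h_i·A) = 1/(24.5×17.3) = 0.002359 K/W
R_gypsum plaster = L/(kA) = 0.085/(0.182×17.3) = 0.027 K/W
R_cellular glass = L/(kA) = 0.075/(0.045×17.3) = 0.09634 K/W
R_outer film = 1/(h_o·A) = 1/(4.44×17.3) = 0.01302 K/W
R_total = 0.1387 K/W
Q = ΔT / R_total = 33 / 0.1387

Q ≈ 238 W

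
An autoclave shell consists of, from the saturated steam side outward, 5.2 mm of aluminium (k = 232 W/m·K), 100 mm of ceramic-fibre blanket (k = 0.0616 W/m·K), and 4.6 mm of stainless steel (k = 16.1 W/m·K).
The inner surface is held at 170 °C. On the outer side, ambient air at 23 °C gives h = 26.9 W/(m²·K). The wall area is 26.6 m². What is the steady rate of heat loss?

Q ≈ 2350 W

Treating each layer as a thermal resistance in series:
R_aluminium = L/(kA) = 0.0052/(232×26.6) = 8.426×10^-7 K/W
R_ceramic-fibre blanket = L/(kA) = 0.1/(0.0616×26.6) = 0.06103 K/W
R_stainless steel = L/(kA) = 0.0046/(16.1×26.6) = 1.074×10^-5 K/W
R_outer film = 1/(h_o·A) = 1/(26.9×26.6) = 0.001398 K/W
R_total = 0.06244 K/W
Q = ΔT / R_total = 147 / 0.06244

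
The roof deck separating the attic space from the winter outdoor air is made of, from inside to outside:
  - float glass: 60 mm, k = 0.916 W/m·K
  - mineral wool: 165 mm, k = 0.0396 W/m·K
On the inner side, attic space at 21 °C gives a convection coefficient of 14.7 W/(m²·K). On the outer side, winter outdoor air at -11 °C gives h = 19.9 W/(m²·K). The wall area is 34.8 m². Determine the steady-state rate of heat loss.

Q ≈ 256 W

Model the wall as resistances in series:
R_inner film = 1/(h_i·A) = 1/(14.7×34.8) = 0.001955 K/W
R_float glass = L/(kA) = 0.06/(0.916×34.8) = 0.001882 K/W
R_mineral wool = L/(kA) = 0.165/(0.0396×34.8) = 0.1197 K/W
R_outer film = 1/(h_o·A) = 1/(19.9×34.8) = 0.001444 K/W
R_total = 0.125 K/W
Q = ΔT / R_total = 32 / 0.125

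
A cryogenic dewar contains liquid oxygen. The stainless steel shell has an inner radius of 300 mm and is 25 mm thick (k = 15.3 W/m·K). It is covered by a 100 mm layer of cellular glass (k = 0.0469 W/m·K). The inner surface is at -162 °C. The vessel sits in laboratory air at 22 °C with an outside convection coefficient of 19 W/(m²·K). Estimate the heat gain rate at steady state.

Q ≈ 147 W

For a spherical shell R = (1/r₁ − 1/r₂)/(4πk); film R = 1/(h·4πr²). In series:
R_stainless steel shell = (1/0.3 − 1/0.325)/(4π×15.3) = 0.001334 K/W
R_cellular glass = (1/0.325 − 1/0.425)/(4π×0.0469) = 1.228 K/W
R_outer film = 1/(h·4πr_o²) = 1/(19×4π×0.425²) = 0.02319 K/W
R_total = 1.253 K/W
Q = ΔT/R_total = 184/1.253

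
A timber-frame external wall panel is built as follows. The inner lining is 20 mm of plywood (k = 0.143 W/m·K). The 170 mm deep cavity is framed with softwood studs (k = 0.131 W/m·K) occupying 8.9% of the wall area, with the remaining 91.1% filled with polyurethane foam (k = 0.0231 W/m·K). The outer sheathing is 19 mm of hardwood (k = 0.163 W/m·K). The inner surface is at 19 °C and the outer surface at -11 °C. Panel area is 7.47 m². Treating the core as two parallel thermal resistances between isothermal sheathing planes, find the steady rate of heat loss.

Sheathing layers in series; stud and cavity paths in parallel between them.
R_inner = 0.02/(0.143×7.47) = 0.01872 K/W
R_stud  = 0.17/(0.131×0.089×7.47) = 1.952 K/W
R_cav   = 0.17/(0.0231×0.911×7.47) = 1.081 K/W
1/R_core = 1/R_stud + 1/R_cav → R_core = 0.6959 K/W
R_outer = 0.019/(0.163×7.47) = 0.0156 K/W
R_total = 0.7302 K/W
Q = ΔT/R_total = 30/0.7302

Q ≈ 41.1 W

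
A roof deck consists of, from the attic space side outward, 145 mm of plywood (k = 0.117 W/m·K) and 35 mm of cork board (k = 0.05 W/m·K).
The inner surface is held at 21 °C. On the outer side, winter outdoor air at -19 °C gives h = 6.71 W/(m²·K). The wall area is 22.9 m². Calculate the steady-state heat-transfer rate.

Q ≈ 439 W

Series thermal resistances:
R_plywood = L/(kA) = 0.145/(0.117×22.9) = 0.05412 K/W
R_cork board = L/(kA) = 0.035/(0.05×22.9) = 0.03057 K/W
R_outer film = 1/(h_o·A) = 1/(6.71×22.9) = 0.006508 K/W
R_total = 0.09119 K/W
Q = ΔT / R_total = 40 / 0.09119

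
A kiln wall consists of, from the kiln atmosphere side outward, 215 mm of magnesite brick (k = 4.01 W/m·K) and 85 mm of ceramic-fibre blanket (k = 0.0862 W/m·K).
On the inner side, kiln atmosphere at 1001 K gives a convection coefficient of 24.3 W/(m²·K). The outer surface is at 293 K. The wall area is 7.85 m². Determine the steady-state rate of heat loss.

Thermal resistances in series:
R_inner film = 1/(h_i·A) = 1/(24.3×7.85) = 0.005242 K/W
R_magnesite brick = L/(kA) = 0.215/(4.01×7.85) = 0.00683 K/W
R_ceramic-fibre blanket = L/(kA) = 0.085/(0.0862×7.85) = 0.1256 K/W
R_total = 0.1377 K/W
Q = ΔT / R_total = 708 / 0.1377

Q ≈ 5140 W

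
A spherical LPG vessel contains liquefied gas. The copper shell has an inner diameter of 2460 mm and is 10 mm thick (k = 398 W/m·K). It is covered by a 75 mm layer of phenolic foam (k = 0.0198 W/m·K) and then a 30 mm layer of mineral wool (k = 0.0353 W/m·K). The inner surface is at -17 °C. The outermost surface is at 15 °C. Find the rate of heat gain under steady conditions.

Each spherical layer contributes R = (1/r_i − 1/r_o)/(4πk):
R_copper shell = (1/1.23 − 1/1.24)/(4π×398) = 1.311×10^-6 K/W
R_phenolic foam = (1/1.24 − 1/1.315)/(4π×0.0198) = 0.1849 K/W
R_mineral wool = (1/1.315 − 1/1.345)/(4π×0.0353) = 0.03824 K/W
R_total = 0.2231 K/W
Q = ΔT/R_total = 32/0.2231

Q ≈ 143 W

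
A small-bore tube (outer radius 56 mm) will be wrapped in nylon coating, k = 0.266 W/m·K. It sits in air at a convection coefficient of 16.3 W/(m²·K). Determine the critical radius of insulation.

For a cylinder r_cr = k/h = 0.266/16.3
r_cr = 16.3 mm; since the bare radius (56 mm) is above r_cr, any added insulation will reduce heat loss.

r_cr ≈ 16.3 mm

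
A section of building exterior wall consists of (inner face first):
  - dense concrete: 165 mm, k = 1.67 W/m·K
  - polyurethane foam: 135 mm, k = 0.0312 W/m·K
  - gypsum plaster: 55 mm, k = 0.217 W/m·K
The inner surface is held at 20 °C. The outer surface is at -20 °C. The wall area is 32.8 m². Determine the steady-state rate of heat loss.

Thermal resistances in series:
R_dense concrete = L/(kA) = 0.165/(1.67×32.8) = 0.003012 K/W
R_polyurethane foam = L/(kA) = 0.135/(0.0312×32.8) = 0.1319 K/W
R_gypsum plaster = L/(kA) = 0.055/(0.217×32.8) = 0.007727 K/W
R_total = 0.1427 K/W
Q = ΔT / R_total = 40 / 0.1427

Q ≈ 280 W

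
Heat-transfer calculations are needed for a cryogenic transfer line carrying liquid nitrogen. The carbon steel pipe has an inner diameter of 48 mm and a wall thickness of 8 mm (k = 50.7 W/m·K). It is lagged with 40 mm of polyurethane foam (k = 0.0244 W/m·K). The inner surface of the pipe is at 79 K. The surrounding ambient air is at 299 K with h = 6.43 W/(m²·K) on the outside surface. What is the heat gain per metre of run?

q′ ≈ 39 W/m

Per-layer cylindrical resistances, series-summed:
R_carbon steel pipe wall = ln(32/24)/(2π×50.7×1) = 9.031×10^-4 K/W
R_polyurethane foam = ln(72/32)/(2π×0.0244×1) = 5.289 K/W
R_outer film = 1/(h_o·2πr_oL) = 1/(6.43×2π×0.072×1) = 0.3438 K/W
R_total = 5.634 K/W
Q = ΔT/R_total = 220/5.634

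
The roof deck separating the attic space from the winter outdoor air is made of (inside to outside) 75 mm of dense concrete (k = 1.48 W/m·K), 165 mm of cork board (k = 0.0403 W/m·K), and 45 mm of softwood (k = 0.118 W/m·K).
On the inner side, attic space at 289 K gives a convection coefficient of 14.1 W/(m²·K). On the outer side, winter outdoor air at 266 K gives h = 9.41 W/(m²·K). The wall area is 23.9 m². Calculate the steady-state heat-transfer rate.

Thermal resistances in series:
R_inner film = 1/(h_i·A) = 1/(14.1×23.9) = 0.002967 K/W
R_dense concrete = L/(kA) = 0.075/(1.48×23.9) = 0.00212 K/W
R_cork board = L/(kA) = 0.165/(0.0403×23.9) = 0.1713 K/W
R_softwood = L/(kA) = 0.045/(0.118×23.9) = 0.01596 K/W
R_outer film = 1/(h_o·A) = 1/(9.41×23.9) = 0.004446 K/W
R_total = 0.1968 K/W
Q = ΔT / R_total = 23 / 0.1968

Q ≈ 117 W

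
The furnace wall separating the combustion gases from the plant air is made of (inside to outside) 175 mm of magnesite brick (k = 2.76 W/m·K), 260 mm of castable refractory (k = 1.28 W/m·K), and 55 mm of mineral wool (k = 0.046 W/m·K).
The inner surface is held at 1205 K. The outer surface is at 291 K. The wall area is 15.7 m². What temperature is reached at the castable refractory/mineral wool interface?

Model the wall as resistances in series:
R_magnesite brick = L/(kA) = 0.175/(2.76×15.7) = 0.004039 K/W
R_castable refractory = L/(kA) = 0.26/(1.28×15.7) = 0.01294 K/W
R_mineral wool = L/(kA) = 0.055/(0.046×15.7) = 0.07616 K/W
R_total = 0.09313 K/W;  Q = ΔT/R_total = 914/0.09313 = 9814 W
T_interface = T_inner − Q·ΣR(inner→interface) = 1205 − 9810×0.01698

T ≈ 1040 K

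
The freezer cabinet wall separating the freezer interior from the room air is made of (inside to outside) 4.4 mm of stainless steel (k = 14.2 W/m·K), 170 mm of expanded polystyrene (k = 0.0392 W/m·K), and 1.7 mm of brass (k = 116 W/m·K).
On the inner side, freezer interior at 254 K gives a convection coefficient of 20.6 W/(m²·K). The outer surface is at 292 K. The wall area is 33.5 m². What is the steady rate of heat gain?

Q ≈ 290 W

Model the wall as resistances in series:
R_inner film = 1/(h_i·A) = 1/(20.6×33.5) = 0.001449 K/W
R_stainless steel = L/(kA) = 0.0044/(14.2×33.5) = 9.25×10^-6 K/W
R_expanded polystyrene = L/(kA) = 0.17/(0.0392×33.5) = 0.1295 K/W
R_brass = L/(kA) = 0.0017/(116×33.5) = 4.375×10^-7 K/W
R_total = 0.1309 K/W
Q = ΔT / R_total = 38 / 0.1309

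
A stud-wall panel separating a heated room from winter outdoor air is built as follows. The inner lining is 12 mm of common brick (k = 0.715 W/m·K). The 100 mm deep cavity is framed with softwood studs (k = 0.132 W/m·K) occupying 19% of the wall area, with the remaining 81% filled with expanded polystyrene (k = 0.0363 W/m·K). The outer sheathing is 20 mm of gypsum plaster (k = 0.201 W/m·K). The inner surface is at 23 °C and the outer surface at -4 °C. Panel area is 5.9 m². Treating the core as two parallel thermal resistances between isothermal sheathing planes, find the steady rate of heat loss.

Sheathing layers in series; stud and cavity paths in parallel between them.
R_inner = 0.012/(0.715×5.9) = 0.002845 K/W
R_stud  = 0.1/(0.132×0.19×5.9) = 0.6758 K/W
R_cav   = 0.1/(0.0363×0.81×5.9) = 0.5764 K/W
1/R_core = 1/R_stud + 1/R_cav → R_core = 0.3111 K/W
R_outer = 0.02/(0.201×5.9) = 0.01686 K/W
R_total = 0.3308 K/W
Q = ΔT/R_total = 27/0.3308

Q ≈ 81.6 W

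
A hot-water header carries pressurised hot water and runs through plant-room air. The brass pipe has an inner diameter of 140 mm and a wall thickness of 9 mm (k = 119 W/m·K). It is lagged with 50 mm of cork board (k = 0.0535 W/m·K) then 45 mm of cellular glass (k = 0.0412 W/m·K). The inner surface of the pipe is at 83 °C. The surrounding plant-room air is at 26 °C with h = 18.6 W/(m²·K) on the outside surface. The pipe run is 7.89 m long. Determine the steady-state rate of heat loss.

Q ≈ 169 W

Radial resistances (cylindrical: R_cond = ln(r_o/r_i)/(2πkL), R_conv = 1/(h·2πrL)):
R_brass pipe wall = ln(79/70)/(2π×119×7.89) = 2.05×10^-5 K/W
R_cork board = ln(129/79)/(2π×0.0535×7.89) = 0.1849 K/W
R_cellular glass = ln(174/129)/(2π×0.0412×7.89) = 0.1465 K/W
R_outer film = 1/(h_o·2πr_oL) = 1/(18.6×2π×0.174×7.89) = 0.006233 K/W
R_total = 0.3377 K/W
Q = ΔT/R_total = 57/0.3377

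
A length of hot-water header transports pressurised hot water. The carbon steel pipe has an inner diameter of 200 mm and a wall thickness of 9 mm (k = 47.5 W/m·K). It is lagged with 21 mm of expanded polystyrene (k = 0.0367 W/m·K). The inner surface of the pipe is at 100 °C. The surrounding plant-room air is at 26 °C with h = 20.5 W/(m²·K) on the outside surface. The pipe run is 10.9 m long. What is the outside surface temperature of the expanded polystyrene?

T ≈ 31.4 °C

For a radial system each layer contributes R = ln(r_out/r_in)/(2πkL); films add R = 1/(hA).
R_carbon steel pipe wall = ln(109/100)/(2π×47.5×10.9) = 2.649×10^-5 K/W
R_expanded polystyrene = ln(130/109)/(2π×0.0367×10.9) = 0.0701 K/W
R_outer film = 1/(h_o·2πr_oL) = 1/(20.5×2π×0.13×10.9) = 0.005479 K/W
R_total = 0.0756 K/W
Q = ΔT/R_total = 74/0.0756
Q = 979 W
T_interface = T_inner − Q·ΣR(inner→interface) = 100 − 979×0.07012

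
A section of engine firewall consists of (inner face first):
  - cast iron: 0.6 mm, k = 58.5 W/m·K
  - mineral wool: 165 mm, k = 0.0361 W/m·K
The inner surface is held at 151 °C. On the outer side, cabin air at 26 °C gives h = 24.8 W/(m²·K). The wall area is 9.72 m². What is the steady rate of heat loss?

Treating each layer as a thermal resistance in series:
R_cast iron = L/(kA) = 0.0006/(58.5×9.72) = 1.055×10^-6 K/W
R_mineral wool = L/(kA) = 0.165/(0.0361×9.72) = 0.4702 K/W
R_outer film = 1/(h_o·A) = 1/(24.8×9.72) = 0.004148 K/W
R_total = 0.4744 K/W
Q = ΔT / R_total = 125 / 0.4744

Q ≈ 264 W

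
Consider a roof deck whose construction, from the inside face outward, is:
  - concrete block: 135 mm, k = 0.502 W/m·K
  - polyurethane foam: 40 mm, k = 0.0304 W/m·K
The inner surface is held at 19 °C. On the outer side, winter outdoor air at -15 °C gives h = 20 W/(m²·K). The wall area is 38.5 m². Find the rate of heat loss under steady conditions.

Series thermal resistances:
R_concrete block = L/(kA) = 0.135/(0.502×38.5) = 0.006985 K/W
R_polyurethane foam = L/(kA) = 0.04/(0.0304×38.5) = 0.03418 K/W
R_outer film = 1/(h_o·A) = 1/(20×38.5) = 0.001299 K/W
R_total = 0.04246 K/W
Q = ΔT / R_total = 34 / 0.04246

Q ≈ 801 W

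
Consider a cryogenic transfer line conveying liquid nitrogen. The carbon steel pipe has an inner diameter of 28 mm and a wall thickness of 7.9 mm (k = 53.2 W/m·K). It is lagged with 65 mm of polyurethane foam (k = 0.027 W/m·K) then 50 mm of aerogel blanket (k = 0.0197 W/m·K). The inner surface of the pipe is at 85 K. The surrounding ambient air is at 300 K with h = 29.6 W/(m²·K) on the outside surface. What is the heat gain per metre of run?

q′ ≈ 18.2 W/m

Per-layer cylindrical resistances, series-summed:
R_carbon steel pipe wall = ln(21.9/14)/(2π×53.2×1) = 0.001339 K/W
R_polyurethane foam = ln(86.9/21.9)/(2π×0.027×1) = 8.124 K/W
R_aerogel blanket = ln(136.9/86.9)/(2π×0.0197×1) = 3.672 K/W
R_outer film = 1/(h_o·2πr_oL) = 1/(29.6×2π×0.1369×1) = 0.03928 K/W
R_total = 11.84 K/W
Q = ΔT/R_total = 215/11.84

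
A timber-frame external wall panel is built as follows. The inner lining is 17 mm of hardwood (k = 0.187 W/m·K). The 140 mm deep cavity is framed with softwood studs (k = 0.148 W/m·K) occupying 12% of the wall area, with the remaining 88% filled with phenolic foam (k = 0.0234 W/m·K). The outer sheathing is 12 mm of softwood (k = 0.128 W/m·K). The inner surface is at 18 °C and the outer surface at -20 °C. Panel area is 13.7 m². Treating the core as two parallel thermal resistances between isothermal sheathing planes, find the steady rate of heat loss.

Q ≈ 136 W

Sheathing layers in series; stud and cavity paths in parallel between them.
R_inner = 0.017/(0.187×13.7) = 0.006636 K/W
R_stud  = 0.14/(0.148×0.12×13.7) = 0.5754 K/W
R_cav   = 0.14/(0.0234×0.88×13.7) = 0.4963 K/W
1/R_core = 1/R_stud + 1/R_cav → R_core = 0.2665 K/W
R_outer = 0.012/(0.128×13.7) = 0.006843 K/W
R_total = 0.2799 K/W
Q = ΔT/R_total = 38/0.2799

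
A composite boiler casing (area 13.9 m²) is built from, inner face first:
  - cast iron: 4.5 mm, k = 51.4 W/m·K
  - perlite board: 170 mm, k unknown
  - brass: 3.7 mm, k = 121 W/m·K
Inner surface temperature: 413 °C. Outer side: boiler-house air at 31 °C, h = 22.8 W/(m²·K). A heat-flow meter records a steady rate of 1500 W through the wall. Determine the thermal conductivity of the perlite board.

k ≈ 0.0486 W/(m·K)

Treating each layer as a thermal resistance in series:
R_cast iron = L/(kA) = 0.0045/(51.4×13.9) = 6.298×10^-6 K/W
R_brass = L/(kA) = 0.0037/(121×13.9) = 2.2×10^-6 K/W
R_outer film = 1/(h_o·A) = 1/(22.8×13.9) = 0.003155 K/W
Sum of known resistances R_other = 0.003164 K/W
Total R = ΔT/Q = 382/1500 = 0.2547 K/W
R_perlite board = R_total − R_other = 0.2515 K/W
k = L/(R·A) = 0.17/(0.2515×13.9)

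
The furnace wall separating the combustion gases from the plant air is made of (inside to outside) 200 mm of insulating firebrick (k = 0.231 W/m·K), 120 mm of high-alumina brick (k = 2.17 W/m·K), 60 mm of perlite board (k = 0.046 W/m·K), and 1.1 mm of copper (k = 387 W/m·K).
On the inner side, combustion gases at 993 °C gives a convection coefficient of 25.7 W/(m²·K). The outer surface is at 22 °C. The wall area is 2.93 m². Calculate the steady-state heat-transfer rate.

Q ≈ 1260 W

Treating each layer as a thermal resistance in series:
R_inner film = 1/(h_i·A) = 1/(25.7×2.93) = 0.01328 K/W
R_insulating firebrick = L/(kA) = 0.2/(0.231×2.93) = 0.2955 K/W
R_high-alumina brick = L/(kA) = 0.12/(2.17×2.93) = 0.01887 K/W
R_perlite board = L/(kA) = 0.06/(0.046×2.93) = 0.4452 K/W
R_copper = L/(kA) = 0.0011/(387×2.93) = 9.701×10^-7 K/W
R_total = 0.7728 K/W
Q = ΔT / R_total = 971 / 0.7728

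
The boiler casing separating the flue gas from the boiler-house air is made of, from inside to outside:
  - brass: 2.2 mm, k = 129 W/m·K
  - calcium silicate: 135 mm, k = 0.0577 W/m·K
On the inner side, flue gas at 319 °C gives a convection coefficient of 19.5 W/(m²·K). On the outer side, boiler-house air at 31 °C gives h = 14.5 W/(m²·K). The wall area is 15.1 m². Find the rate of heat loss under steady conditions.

Treating each layer as a thermal resistance in series:
R_inner film = 1/(h_i·A) = 1/(19.5×15.1) = 0.003396 K/W
R_brass = L/(kA) = 0.0022/(129×15.1) = 1.129×10^-6 K/W
R_calcium silicate = L/(kA) = 0.135/(0.0577×15.1) = 0.1549 K/W
R_outer film = 1/(h_o·A) = 1/(14.5×15.1) = 0.004567 K/W
R_total = 0.1629 K/W
Q = ΔT / R_total = 288 / 0.1629

Q ≈ 1770 W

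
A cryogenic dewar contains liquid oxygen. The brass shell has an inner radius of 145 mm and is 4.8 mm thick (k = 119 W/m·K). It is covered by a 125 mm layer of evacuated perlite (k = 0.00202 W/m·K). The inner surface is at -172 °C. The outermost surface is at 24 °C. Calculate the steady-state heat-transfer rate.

Q ≈ 1.64 W

Radial (spherical) resistances in series:
R_brass shell = (1/0.145 − 1/0.1498)/(4π×119) = 1.478×10^-4 K/W
R_evacuated perlite = (1/0.1498 − 1/0.2748)/(4π×0.00202) = 119.6 K/W
R_total = 119.6 K/W
Q = ΔT/R_total = 196/119.6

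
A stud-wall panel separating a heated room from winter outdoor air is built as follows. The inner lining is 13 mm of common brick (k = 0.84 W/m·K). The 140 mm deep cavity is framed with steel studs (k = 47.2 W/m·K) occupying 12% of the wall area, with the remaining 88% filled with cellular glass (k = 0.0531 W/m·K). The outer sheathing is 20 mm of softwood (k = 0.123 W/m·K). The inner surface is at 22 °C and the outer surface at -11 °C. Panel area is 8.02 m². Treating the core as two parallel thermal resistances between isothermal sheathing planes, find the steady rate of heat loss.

Sheathing layers in series; stud and cavity paths in parallel between them.
R_inner = 0.013/(0.84×8.02) = 0.00193 K/W
R_stud  = 0.14/(47.2×0.12×8.02) = 0.003082 K/W
R_cav   = 0.14/(0.0531×0.88×8.02) = 0.3736 K/W
1/R_core = 1/R_stud + 1/R_cav → R_core = 0.003057 K/W
R_outer = 0.02/(0.123×8.02) = 0.02027 K/W
R_total = 0.02526 K/W
Q = ΔT/R_total = 33/0.02526

Q ≈ 1310 W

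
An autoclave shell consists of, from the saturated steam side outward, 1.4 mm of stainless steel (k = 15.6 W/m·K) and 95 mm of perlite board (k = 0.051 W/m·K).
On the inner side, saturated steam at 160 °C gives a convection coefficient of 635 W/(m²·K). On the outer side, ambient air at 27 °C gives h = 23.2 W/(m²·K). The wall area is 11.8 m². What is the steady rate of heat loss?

Using the resistance-network approach (series):
R_inner film = 1/(h_i·A) = 1/(635×11.8) = 1.335×10^-4 K/W
R_stainless steel = L/(kA) = 0.0014/(15.6×11.8) = 7.605×10^-6 K/W
R_perlite board = L/(kA) = 0.095/(0.051×11.8) = 0.1579 K/W
R_outer film = 1/(h_o·A) = 1/(23.2×11.8) = 0.003653 K/W
R_total = 0.1617 K/W
Q = ΔT / R_total = 133 / 0.1617

Q ≈ 823 W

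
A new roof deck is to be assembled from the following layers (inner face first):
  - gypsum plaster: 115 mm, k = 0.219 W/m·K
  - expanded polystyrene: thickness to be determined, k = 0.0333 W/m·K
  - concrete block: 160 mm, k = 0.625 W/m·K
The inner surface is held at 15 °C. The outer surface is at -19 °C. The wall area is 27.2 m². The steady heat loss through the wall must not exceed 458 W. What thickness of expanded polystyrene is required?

Thermal resistances in series:
R_gypsum plaster = L/(kA) = 0.115/(0.219×27.2) = 0.01931 K/W
R_concrete block = L/(kA) = 0.16/(0.625×27.2) = 0.009412 K/W
Sum of the known resistances R_other = 0.02872 K/W
Required total resistance R_tot = ΔT/Q_allow = 34/458 = 0.07424 K/W
R_expanded polystyrene = R_tot − R_other = 0.04552 K/W
L = R·k·A = 0.04552×0.0333×27.2

L ≈ 41.2 mm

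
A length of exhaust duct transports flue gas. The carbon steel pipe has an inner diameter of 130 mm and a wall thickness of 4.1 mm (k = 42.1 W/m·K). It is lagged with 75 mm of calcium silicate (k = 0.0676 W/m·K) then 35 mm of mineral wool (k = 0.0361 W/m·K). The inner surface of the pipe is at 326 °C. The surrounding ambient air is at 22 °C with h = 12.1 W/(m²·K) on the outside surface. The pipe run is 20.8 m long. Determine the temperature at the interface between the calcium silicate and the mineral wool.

T ≈ 136 °C

For a radial system each layer contributes R = ln(r_out/r_in)/(2πkL); films add R = 1/(hA).
R_carbon steel pipe wall = ln(69.1/65)/(2π×42.1×20.8) = 1.112×10^-5 K/W
R_calcium silicate = ln(144.1/69.1)/(2π×0.0676×20.8) = 0.08319 K/W
R_mineral wool = ln(179.1/144.1)/(2π×0.0361×20.8) = 0.04609 K/W
R_outer film = 1/(h_o·2πr_oL) = 1/(12.1×2π×0.1791×20.8) = 0.003531 K/W
R_total = 0.1328 K/W
Q = ΔT/R_total = 304/0.1328
Q = 2290 W
T_interface = T_inner − Q·ΣR(inner→interface) = 326 − 2290×0.0832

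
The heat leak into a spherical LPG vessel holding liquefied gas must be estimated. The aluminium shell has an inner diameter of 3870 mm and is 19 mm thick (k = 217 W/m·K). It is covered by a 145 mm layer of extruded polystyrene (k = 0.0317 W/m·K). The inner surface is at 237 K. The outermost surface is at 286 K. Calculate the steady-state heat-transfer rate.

For a spherical shell R = (1/r₁ − 1/r₂)/(4πk); film R = 1/(h·4πr²). In series:
R_aluminium shell = (1/1.935 − 1/1.954)/(4π×217) = 1.843×10^-6 K/W
R_extruded polystyrene = (1/1.954 − 1/2.099)/(4π×0.0317) = 0.08875 K/W
R_total = 0.08875 K/W
Q = ΔT/R_total = 49/0.08875

Q ≈ 552 W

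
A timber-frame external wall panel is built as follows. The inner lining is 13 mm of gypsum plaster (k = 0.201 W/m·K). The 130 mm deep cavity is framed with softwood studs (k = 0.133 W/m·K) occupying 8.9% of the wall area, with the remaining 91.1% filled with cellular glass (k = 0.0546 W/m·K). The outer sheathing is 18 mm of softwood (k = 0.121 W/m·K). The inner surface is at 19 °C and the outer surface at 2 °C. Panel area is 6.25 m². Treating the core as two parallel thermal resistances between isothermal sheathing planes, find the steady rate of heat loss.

Q ≈ 45.7 W

Sheathing layers in series; stud and cavity paths in parallel between them.
R_inner = 0.013/(0.201×6.25) = 0.01035 K/W
R_stud  = 0.13/(0.133×0.089×6.25) = 1.757 K/W
R_cav   = 0.13/(0.0546×0.911×6.25) = 0.4182 K/W
1/R_core = 1/R_stud + 1/R_cav → R_core = 0.3378 K/W
R_outer = 0.018/(0.121×6.25) = 0.0238 K/W
R_total = 0.3719 K/W
Q = ΔT/R_total = 17/0.3719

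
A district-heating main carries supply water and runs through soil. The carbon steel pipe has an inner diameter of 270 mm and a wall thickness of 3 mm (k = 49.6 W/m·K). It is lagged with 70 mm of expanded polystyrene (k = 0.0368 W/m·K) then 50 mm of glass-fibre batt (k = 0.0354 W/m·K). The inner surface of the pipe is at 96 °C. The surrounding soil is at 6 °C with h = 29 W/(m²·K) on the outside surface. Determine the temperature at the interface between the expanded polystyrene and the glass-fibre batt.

T ≈ 38.2 °C

Radial resistances (cylindrical: R_cond = ln(r_o/r_i)/(2πkL), R_conv = 1/(h·2πrL)):
R_carbon steel pipe wall = ln(138/135)/(2π×49.6×1) = 7.053×10^-5 K/W
R_expanded polystyrene = ln(208/138)/(2π×0.0368×1) = 1.774 K/W
R_glass-fibre batt = ln(258/208)/(2π×0.0354×1) = 0.9685 K/W
R_outer film = 1/(h_o·2πr_oL) = 1/(29×2π×0.258×1) = 0.02127 K/W
R_total = 2.764 K/W
Q = ΔT/R_total = 90/2.764
Q = 32.6 W/m
T_interface = T_inner − Q·ΣR(inner→interface) = 96 − 32.6×1.774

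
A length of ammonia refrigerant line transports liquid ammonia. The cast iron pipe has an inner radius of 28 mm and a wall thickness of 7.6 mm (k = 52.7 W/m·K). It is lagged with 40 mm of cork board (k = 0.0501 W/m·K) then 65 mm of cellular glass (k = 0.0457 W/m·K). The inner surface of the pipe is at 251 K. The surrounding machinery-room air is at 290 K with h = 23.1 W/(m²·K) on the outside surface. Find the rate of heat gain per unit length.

Radial resistances (cylindrical: R_cond = ln(r_o/r_i)/(2πkL), R_conv = 1/(h·2πrL)):
R_cast iron pipe wall = ln(35.6/28)/(2π×52.7×1) = 7.252×10^-4 K/W
R_cork board = ln(75.6/35.6)/(2π×0.0501×1) = 2.392 K/W
R_cellular glass = ln(140.6/75.6)/(2π×0.0457×1) = 2.161 K/W
R_outer film = 1/(h_o·2πr_oL) = 1/(23.1×2π×0.1406×1) = 0.049 K/W
R_total = 4.603 K/W
Q = ΔT/R_total = 39/4.603

q′ ≈ 8.47 W/m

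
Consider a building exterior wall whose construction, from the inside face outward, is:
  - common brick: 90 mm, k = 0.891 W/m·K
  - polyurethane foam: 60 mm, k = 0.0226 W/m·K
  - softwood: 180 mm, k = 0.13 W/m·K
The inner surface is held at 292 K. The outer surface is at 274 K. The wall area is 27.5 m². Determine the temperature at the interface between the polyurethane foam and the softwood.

Series thermal resistances:
R_common brick = L/(kA) = 0.09/(0.891×27.5) = 0.003673 K/W
R_polyurethane foam = L/(kA) = 0.06/(0.0226×27.5) = 0.09654 K/W
R_softwood = L/(kA) = 0.18/(0.13×27.5) = 0.05035 K/W
R_total = 0.1506 K/W;  Q = ΔT/R_total = 18/0.1506 = 119.6 W
T_interface = T_inner − Q·ΣR(inner→interface) = 292 − 120×0.1002

T ≈ 280 K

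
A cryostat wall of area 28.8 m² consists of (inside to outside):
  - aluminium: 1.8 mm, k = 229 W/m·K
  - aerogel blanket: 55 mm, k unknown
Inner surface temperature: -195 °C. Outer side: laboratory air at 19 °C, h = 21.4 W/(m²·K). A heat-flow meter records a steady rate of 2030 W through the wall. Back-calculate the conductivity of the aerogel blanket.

k ≈ 0.0184 W/(m·K)

Treating each layer as a thermal resistance in series:
R_aluminium = L/(kA) = 0.0018/(229×28.8) = 2.729×10^-7 K/W
R_outer film = 1/(h_o·A) = 1/(21.4×28.8) = 0.001623 K/W
Sum of known resistances R_other = 0.001623 K/W
Total R = ΔT/Q = 214/2030 = 0.1054 K/W
R_aerogel blanket = R_total − R_other = 0.1038 K/W
k = L/(R·A) = 0.055/(0.1038×28.8)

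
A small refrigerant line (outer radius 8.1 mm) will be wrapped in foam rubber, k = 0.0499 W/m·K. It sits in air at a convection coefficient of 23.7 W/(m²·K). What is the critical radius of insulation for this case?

For a cylinder r_cr = k/h = 0.0499/23.7
r_cr = 2.11 mm; since the bare radius (8.1 mm) is above r_cr, any added insulation will reduce heat loss.

r_cr ≈ 2.11 mm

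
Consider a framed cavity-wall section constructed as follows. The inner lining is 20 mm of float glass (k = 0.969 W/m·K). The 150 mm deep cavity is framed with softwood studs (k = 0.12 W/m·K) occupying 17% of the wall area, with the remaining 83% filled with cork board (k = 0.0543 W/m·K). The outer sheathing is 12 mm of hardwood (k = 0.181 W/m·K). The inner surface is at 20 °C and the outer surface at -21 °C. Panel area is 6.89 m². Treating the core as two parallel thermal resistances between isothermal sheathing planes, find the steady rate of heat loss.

Sheathing layers in series; stud and cavity paths in parallel between them.
R_inner = 0.02/(0.969×6.89) = 0.002996 K/W
R_stud  = 0.15/(0.12×0.17×6.89) = 1.067 K/W
R_cav   = 0.15/(0.0543×0.83×6.89) = 0.4831 K/W
1/R_core = 1/R_stud + 1/R_cav → R_core = 0.3325 K/W
R_outer = 0.012/(0.181×6.89) = 0.009622 K/W
R_total = 0.3452 K/W
Q = ΔT/R_total = 41/0.3452

Q ≈ 119 W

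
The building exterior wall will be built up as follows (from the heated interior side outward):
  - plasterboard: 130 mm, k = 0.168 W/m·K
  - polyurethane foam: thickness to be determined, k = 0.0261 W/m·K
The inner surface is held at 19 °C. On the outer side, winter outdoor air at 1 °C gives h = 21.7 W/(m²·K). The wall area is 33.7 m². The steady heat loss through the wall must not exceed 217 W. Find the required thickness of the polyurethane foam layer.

L ≈ 51.6 mm

Model the wall as resistances in series:
R_plasterboard = L/(kA) = 0.13/(0.168×33.7) = 0.02296 K/W
R_outer film = 1/(h_o·A) = 1/(21.7×33.7) = 0.001367 K/W
Sum of the known resistances R_other = 0.02433 K/W
Required total resistance R_tot = ΔT/Q_allow = 18/217 = 0.08295 K/W
R_polyurethane foam = R_tot − R_other = 0.05862 K/W
L = R·k·A = 0.05862×0.0261×33.7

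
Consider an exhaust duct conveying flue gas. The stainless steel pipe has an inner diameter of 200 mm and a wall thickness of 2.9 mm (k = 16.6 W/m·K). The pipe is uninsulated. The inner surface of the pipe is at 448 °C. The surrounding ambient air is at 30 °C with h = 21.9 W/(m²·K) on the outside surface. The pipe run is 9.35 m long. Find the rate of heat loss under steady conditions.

For a radial system each layer contributes R = ln(r_out/r_in)/(2πkL); films add R = 1/(hA).
R_stainless steel pipe wall = ln(102.9/100)/(2π×16.6×9.35) = 2.931×10^-5 K/W
R_outer film = 1/(h_o·2πr_oL) = 1/(21.9×2π×0.1029×9.35) = 0.007554 K/W
R_total = 0.007583 K/W
Q = ΔT/R_total = 418/0.007583

Q ≈ 55100 W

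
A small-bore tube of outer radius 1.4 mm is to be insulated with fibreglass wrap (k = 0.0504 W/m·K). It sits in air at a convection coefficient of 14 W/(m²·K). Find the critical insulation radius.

For a cylinder r_cr = k/h = 0.0504/14
r_cr = 3.6 mm; since the bare radius (1.4 mm) is below r_cr, adding a thin layer of insulation will *increase* heat loss.

r_cr ≈ 3.6 mm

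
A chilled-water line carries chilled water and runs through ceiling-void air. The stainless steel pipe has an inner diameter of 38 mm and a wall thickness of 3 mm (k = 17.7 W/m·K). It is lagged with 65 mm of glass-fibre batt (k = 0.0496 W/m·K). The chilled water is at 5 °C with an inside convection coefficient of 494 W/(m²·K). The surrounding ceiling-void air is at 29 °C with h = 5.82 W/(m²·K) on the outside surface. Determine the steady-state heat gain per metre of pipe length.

Radial resistances (cylindrical: R_cond = ln(r_o/r_i)/(2πkL), R_conv = 1/(h·2πrL)):
R_inner film = 1/(h_i·2πr₁L) = 1/(494×2π×0.019×1) = 0.01696 K/W
R_stainless steel pipe wall = ln(22/19)/(2π×17.7×1) = 0.001318 K/W
R_glass-fibre batt = ln(87/22)/(2π×0.0496×1) = 4.412 K/W
R_outer film = 1/(h_o·2πr_oL) = 1/(5.82×2π×0.087×1) = 0.3143 K/W
R_total = 4.744 K/W
Q = ΔT/R_total = 24/4.744

q′ ≈ 5.06 W/m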